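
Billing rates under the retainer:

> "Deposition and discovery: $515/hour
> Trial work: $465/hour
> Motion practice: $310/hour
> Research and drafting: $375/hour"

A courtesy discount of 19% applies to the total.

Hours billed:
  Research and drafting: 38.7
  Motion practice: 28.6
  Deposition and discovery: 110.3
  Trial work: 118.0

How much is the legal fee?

Deposition and discovery: 110.3 × $515 = $56,804.50
Trial work: 118.0 × $465 = $54,870.00
Motion practice: 28.6 × $310 = $8,866.00
Research and drafting: 38.7 × $375 = $14,512.50
Subtotal: $135,053.00
Less 19% discount: −$25,660.07
Total: $135,053.00 − $25,660.07 = $109,392.93

$109,392.93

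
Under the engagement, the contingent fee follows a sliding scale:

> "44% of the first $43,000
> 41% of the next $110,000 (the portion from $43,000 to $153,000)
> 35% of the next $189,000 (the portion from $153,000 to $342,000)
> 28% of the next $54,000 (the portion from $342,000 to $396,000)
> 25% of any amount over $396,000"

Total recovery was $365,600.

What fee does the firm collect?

First $43,000 at 44% = $18,920.00
Next $110,000 at 41% = $45,100.00
Next $189,000 at 35% = $66,150.00
Remaining $23,600 at 28% = $6,608.00
Fee: $18,920.00 + $45,100.00 + $66,150.00 + $6,608.00 = $136,778.00

$136,778.00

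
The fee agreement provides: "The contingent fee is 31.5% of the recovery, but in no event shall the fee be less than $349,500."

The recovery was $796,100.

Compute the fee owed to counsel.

31.5% of $796,100 = $250,771.50
That is below the $349,500 minimum, so the minimum applies.

$349,500.00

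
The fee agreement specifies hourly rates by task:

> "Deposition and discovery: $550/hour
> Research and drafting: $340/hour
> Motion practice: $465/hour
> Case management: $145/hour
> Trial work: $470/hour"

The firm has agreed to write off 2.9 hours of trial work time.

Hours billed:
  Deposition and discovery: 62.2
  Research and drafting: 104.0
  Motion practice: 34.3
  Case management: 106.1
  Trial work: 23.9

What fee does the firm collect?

Deposition and discovery: 62.2 × $550 = $34,210.00
Research and drafting: 104.0 × $340 = $35,360.00
Motion practice: 34.3 × $465 = $15,949.50
Case management: 106.1 × $145 = $15,384.50
Trial work: 23.9 × $470 = $11,233.00
Subtotal: $112,137.00
Write-off: 2.9 × $470 = $1,363.00
Total: $112,137.00 − $1,363.00 = $110,774.00

$110,774.00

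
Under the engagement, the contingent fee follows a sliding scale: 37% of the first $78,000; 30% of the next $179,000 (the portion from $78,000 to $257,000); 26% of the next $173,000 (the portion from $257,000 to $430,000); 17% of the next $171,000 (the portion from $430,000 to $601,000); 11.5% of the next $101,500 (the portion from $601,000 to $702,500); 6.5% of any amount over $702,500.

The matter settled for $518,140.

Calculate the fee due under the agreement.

First $78,000 at 37% = $28,860.00
Next $179,000 at 30% = $53,700.00
Next $173,000 at 26% = $44,980.00
Remaining $88,140 at 17% = $14,983.80
Fee: $28,860.00 + $53,700.00 + $44,980.00 + $14,983.80 = $142,523.80

$142,523.80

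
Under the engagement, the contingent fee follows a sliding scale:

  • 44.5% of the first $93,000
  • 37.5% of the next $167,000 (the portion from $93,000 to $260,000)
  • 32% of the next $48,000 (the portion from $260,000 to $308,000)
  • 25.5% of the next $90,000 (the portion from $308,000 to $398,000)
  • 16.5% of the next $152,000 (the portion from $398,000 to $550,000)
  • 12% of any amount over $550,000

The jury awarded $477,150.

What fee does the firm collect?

$155,379.75

First $93,000 at 44.5% = $41,385.00
Next $167,000 at 37.5% = $62,625.00
Next $48,000 at 32% = $15,360.00
Next $90,000 at 25.5% = $22,950.00
Remaining $79,150 at 16.5% = $13,059.75
Fee: $41,385.00 + $62,625.00 + $15,360.00 + $22,950.00 + $13,059.75 = $155,379.75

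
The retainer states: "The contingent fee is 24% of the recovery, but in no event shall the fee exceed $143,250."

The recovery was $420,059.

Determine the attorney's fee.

24% of $420,059 = $100,814.16
That is under the $143,250 cap.

$100,814.16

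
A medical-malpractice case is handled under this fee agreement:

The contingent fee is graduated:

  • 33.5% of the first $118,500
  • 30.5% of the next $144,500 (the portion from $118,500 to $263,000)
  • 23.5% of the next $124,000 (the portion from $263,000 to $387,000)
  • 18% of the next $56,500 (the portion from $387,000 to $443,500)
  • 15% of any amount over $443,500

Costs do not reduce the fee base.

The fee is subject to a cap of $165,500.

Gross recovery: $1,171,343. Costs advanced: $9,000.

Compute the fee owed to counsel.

$165,500.00

Fee base is the gross recovery, $1,171,343; costs are reimbursed separately.
First $118,500 at 33.5% = $39,697.50
Next $144,500 at 30.5% = $44,072.50
Next $124,000 at 23.5% = $29,140.00
Next $56,500 at 18% = $10,170.00
Remaining $727,843 at 15% = $109,176.45
Fee: $39,697.50 + $44,072.50 + $29,140.00 + $10,170.00 + $109,176.45 = $232,256.45
$232,256.45 exceeds the $165,500 cap, so the fee is capped at $165,500.00.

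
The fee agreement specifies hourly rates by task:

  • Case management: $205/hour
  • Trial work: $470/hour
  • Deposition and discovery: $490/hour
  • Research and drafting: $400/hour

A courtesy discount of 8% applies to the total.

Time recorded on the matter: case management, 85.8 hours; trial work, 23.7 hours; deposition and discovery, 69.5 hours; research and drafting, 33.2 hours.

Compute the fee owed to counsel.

Case management: 85.8 × $205 = $17,589.00
Trial work: 23.7 × $470 = $11,139.00
Deposition and discovery: 69.5 × $490 = $34,055.00
Research and drafting: 33.2 × $400 = $13,280.00
Subtotal: $76,063.00
Less 8% discount: −$6,085.04
Total: $76,063.00 − $6,085.04 = $69,977.96

$69,977.96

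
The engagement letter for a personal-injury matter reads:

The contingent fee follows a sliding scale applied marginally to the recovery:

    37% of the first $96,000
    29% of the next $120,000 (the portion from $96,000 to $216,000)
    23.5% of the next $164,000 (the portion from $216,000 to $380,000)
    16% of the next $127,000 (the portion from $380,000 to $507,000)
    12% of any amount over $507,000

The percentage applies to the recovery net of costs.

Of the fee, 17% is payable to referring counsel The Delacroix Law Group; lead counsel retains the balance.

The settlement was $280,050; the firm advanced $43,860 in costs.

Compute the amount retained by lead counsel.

Fee base (net of costs): $280,050 − $43,860 = $236,190
First $96,000 at 37% = $35,520.00
Next $120,000 at 29% = $34,800.00
Remaining $20,190 at 23.5% = $4,744.65
Fee: $35,520.00 + $34,800.00 + $4,744.65 = $75,064.65
Referral share: 17% of $75,064.65 = $12,760.99; lead counsel retains $75,064.65 − $12,760.99 = $62,303.66.

$62,303.66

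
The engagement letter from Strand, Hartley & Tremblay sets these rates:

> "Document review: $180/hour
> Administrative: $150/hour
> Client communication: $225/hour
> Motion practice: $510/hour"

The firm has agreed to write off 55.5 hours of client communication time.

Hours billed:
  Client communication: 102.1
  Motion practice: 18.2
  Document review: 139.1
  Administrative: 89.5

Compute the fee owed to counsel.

$58,230.00

Document review: 139.1 × $180 = $25,038.00
Administrative: 89.5 × $150 = $13,425.00
Client communication: 102.1 × $225 = $22,972.50
Motion practice: 18.2 × $510 = $9,282.00
Subtotal: $70,717.50
Write-off: 55.5 × $225 = $12,487.50
Total: $70,717.50 − $12,487.50 = $58,230.00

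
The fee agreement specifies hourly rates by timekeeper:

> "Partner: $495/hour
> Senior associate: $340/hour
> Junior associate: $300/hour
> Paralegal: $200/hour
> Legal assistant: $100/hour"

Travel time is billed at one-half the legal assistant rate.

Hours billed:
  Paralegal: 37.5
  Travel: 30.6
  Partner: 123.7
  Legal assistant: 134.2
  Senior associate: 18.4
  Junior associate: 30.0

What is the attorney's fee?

$98,937.50

Partner: 123.7 × $495 = $61,231.50
Senior associate: 18.4 × $340 = $6,256.00
Junior associate: 30.0 × $300 = $9,000.00
Paralegal: 37.5 × $200 = $7,500.00
Legal assistant: 134.2 × $100 = $13,420.00
Subtotal: $61,231.50 + $6,256.00 + $9,000.00 + $7,500.00 + $13,420.00 = $97,407.50
Travel: 30.6 × ($100 ÷ 2) = 30.6 × $50.00 = $1,530.00
Total: $97,407.50 + $1,530.00 = $98,937.50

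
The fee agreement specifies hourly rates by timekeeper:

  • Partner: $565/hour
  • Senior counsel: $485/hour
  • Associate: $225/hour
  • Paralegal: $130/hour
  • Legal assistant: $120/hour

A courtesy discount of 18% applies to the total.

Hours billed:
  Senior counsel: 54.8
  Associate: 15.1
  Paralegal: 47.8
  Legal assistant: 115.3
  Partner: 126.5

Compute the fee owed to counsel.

Partner: 126.5 × $565 = $71,472.50
Senior counsel: 54.8 × $485 = $26,578.00
Associate: 15.1 × $225 = $3,397.50
Paralegal: 47.8 × $130 = $6,214.00
Legal assistant: 115.3 × $120 = $13,836.00
Subtotal: $121,498.00
Less 18% discount: −$21,869.64
Total: $121,498.00 − $21,869.64 = $99,628.36

$99,628.36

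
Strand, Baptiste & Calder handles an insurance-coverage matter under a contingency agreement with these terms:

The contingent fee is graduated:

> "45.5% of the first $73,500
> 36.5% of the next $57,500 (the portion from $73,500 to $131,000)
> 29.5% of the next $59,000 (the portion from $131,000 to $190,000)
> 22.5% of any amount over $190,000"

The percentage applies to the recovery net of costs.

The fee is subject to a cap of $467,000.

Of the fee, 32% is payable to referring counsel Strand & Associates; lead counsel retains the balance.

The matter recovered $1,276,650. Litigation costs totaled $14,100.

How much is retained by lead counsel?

$212,947.95

Fee base (net of costs): $1,276,650 − $14,100 = $1,262,550
First $73,500 at 45.5% = $33,442.50
Next $57,500 at 36.5% = $20,987.50
Next $59,000 at 29.5% = $17,405.00
Remaining $1,072,550 at 22.5% = $241,323.75
Fee: $33,442.50 + $20,987.50 + $17,405.00 + $241,323.75 = $313,158.75
$313,158.75 is under the $467,000 cap.
Referral share: 32% of $313,158.75 = $100,210.80; lead counsel retains $313,158.75 − $100,210.80 = $212,947.95.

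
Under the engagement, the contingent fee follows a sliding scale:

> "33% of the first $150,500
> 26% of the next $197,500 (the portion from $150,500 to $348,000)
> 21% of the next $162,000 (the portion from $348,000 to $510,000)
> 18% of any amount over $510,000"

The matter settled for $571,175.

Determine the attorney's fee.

$146,046.50

First $150,500 at 33% = $49,665.00
Next $197,500 at 26% = $51,350.00
Next $162,000 at 21% = $34,020.00
Remaining $61,175 at 18% = $11,011.50
Fee: $49,665.00 + $51,350.00 + $34,020.00 + $11,011.50 = $146,046.50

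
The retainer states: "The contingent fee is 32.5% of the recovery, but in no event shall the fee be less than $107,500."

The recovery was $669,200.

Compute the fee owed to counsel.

32.5% of $669,200 = $217,490.00
That exceeds the $107,500 minimum.

$217,490.00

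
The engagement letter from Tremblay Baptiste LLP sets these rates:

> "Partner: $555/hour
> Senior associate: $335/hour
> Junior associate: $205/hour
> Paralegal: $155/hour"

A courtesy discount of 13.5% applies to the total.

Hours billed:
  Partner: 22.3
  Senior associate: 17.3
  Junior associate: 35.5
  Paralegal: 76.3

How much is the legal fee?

Partner: 22.3 × $555 = $12,376.50
Senior associate: 17.3 × $335 = $5,795.50
Junior associate: 35.5 × $205 = $7,277.50
Paralegal: 76.3 × $155 = $11,826.50
Subtotal: $37,276.00
Less 13.5% discount: −$5,032.26
Total: $37,276.00 − $5,032.26 = $32,243.74

$32,243.74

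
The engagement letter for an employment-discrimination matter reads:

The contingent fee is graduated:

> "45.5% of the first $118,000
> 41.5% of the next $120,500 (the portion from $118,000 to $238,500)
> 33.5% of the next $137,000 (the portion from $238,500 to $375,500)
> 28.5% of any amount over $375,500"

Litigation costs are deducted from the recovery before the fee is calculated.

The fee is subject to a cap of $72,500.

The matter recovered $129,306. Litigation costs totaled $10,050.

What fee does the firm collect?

$54,211.24

Fee base (net of costs): $129,306 − $10,050 = $119,256
First $118,000 at 45.5% = $53,690.00
Remaining $1,256 at 41.5% = $521.24
Fee: $53,690.00 + $521.24 = $54,211.24
$54,211.24 is under the $72,500 cap.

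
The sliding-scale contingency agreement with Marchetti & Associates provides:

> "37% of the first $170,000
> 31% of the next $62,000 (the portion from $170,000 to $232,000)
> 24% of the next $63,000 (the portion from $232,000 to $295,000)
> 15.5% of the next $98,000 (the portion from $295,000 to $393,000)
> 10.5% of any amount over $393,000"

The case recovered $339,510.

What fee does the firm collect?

$104,139.05

First $170,000 at 37% = $62,900.00
Next $62,000 at 31% = $19,220.00
Next $63,000 at 24% = $15,120.00
Remaining $44,510 at 15.5% = $6,899.05
Fee: $62,900.00 + $19,220.00 + $15,120.00 + $6,899.05 = $104,139.05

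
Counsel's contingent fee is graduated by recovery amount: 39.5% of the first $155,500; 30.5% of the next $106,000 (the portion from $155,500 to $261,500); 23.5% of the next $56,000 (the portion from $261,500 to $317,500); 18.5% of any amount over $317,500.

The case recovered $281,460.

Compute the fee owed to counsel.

First $155,500 at 39.5% = $61,422.50
Next $106,000 at 30.5% = $32,330.00
Remaining $19,960 at 23.5% = $4,690.60
Fee: $61,422.50 + $32,330.00 + $4,690.60 = $98,443.10

$98,443.10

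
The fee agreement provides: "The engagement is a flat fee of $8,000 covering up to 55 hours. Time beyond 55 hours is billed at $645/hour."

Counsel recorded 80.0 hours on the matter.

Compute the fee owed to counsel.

$24,125.00

Flat fee: $8,000.00
Excess hours: 80.0 − 55 = 25.0
Overrun: 25.0 × $645 = $16,125.00
Total: $8,000.00 + $16,125.00 = $24,125.00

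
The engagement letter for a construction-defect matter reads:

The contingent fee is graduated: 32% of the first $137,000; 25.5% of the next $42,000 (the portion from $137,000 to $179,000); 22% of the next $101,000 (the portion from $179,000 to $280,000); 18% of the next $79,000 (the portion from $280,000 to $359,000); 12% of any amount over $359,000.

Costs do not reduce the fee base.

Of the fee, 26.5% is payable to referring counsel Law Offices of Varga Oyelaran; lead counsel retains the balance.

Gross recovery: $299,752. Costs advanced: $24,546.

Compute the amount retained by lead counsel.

$59,039.14

Fee base is the gross recovery, $299,752; costs are reimbursed separately.
First $137,000 at 32% = $43,840.00
Next $42,000 at 25.5% = $10,710.00
Next $101,000 at 22% = $22,220.00
Remaining $19,752 at 18% = $3,555.36
Fee: $43,840.00 + $10,710.00 + $22,220.00 + $3,555.36 = $80,325.36
Referral share: 26.5% of $80,325.36 = $21,286.22; lead counsel retains $80,325.36 − $21,286.22 = $59,039.14.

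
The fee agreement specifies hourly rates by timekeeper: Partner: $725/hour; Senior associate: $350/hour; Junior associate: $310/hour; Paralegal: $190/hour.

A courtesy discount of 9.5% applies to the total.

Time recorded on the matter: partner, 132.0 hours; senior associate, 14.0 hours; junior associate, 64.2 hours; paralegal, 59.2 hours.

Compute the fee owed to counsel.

$119,233.75

Partner: 132.0 × $725 = $95,700.00
Senior associate: 14.0 × $350 = $4,900.00
Junior associate: 64.2 × $310 = $19,902.00
Paralegal: 59.2 × $190 = $11,248.00
Subtotal: $131,750.00
Less 9.5% discount: −$12,516.25
Total: $131,750.00 − $12,516.25 = $119,233.75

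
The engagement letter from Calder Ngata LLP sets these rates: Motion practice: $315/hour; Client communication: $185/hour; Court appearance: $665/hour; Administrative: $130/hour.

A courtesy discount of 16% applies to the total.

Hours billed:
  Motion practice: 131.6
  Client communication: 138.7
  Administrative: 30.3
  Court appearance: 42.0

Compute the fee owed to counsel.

Motion practice: 131.6 × $315 = $41,454.00
Client communication: 138.7 × $185 = $25,659.50
Court appearance: 42.0 × $665 = $27,930.00
Administrative: 30.3 × $130 = $3,939.00
Subtotal: $98,982.50
Less 16% discount: −$15,837.20
Total: $98,982.50 − $15,837.20 = $83,145.30

$83,145.30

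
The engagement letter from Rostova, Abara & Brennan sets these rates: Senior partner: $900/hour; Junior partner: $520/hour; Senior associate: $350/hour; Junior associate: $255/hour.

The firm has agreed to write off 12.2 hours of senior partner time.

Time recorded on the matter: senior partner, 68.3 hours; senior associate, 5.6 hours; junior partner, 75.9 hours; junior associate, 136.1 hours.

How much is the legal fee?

Senior partner: 68.3 × $900 = $61,470.00
Junior partner: 75.9 × $520 = $39,468.00
Senior associate: 5.6 × $350 = $1,960.00
Junior associate: 136.1 × $255 = $34,705.50
Subtotal: $137,603.50
Write-off: 12.2 × $900 = $10,980.00
Total: $137,603.50 − $10,980.00 = $126,623.50

$126,623.50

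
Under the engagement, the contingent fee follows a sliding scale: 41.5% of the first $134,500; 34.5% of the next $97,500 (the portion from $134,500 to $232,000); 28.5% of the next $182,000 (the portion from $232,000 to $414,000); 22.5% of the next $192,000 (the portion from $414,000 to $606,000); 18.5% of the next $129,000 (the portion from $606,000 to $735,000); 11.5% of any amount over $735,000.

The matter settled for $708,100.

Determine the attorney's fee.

First $134,500 at 41.5% = $55,817.50
Next $97,500 at 34.5% = $33,637.50
Next $182,000 at 28.5% = $51,870.00
Next $192,000 at 22.5% = $43,200.00
Remaining $102,100 at 18.5% = $18,888.50
Fee: $55,817.50 + $33,637.50 + $51,870.00 + $43,200.00 + $18,888.50 = $203,413.50

$203,413.50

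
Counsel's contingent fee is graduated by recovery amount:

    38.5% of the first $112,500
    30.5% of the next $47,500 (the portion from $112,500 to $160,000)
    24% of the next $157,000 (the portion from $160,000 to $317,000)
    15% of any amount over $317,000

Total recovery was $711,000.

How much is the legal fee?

First $112,500 at 38.5% = $43,312.50
Next $47,500 at 30.5% = $14,487.50
Next $157,000 at 24% = $37,680.00
Remaining $394,000 at 15% = $59,100.00
Fee: $43,312.50 + $14,487.50 + $37,680.00 + $59,100.00 = $154,580.00

$154,580.00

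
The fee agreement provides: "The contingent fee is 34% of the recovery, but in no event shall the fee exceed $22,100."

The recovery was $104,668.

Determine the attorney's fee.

$22,100.00

34% of $104,668 = $35,587.12
That exceeds the $22,100 cap, so the fee is capped at $22,100.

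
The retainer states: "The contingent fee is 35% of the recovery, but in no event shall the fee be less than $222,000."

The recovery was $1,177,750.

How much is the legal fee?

35% of $1,177,750 = $412,212.50
That exceeds the $222,000 minimum.

$412,212.50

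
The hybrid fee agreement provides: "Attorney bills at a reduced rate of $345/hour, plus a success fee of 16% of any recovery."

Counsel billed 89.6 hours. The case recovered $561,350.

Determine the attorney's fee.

Hourly: 89.6 × $345 = $30,912.00
Success fee: 16% of $561,350 = $89,816.00
Total: $30,912.00 + $89,816.00 = $120,728.00

$120,728.00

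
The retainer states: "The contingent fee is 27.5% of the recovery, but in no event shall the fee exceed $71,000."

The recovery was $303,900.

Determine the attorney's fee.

$71,000.00

27.5% of $303,900 = $83,572.50
That exceeds the $71,000 cap, so the fee is capped at $71,000.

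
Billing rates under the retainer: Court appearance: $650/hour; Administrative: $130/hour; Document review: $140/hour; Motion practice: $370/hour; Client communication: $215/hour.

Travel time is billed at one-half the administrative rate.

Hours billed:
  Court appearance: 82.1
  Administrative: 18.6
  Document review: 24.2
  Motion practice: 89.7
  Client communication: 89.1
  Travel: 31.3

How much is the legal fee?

$113,551.00

Court appearance: 82.1 × $650 = $53,365.00
Administrative: 18.6 × $130 = $2,418.00
Document review: 24.2 × $140 = $3,388.00
Motion practice: 89.7 × $370 = $33,189.00
Client communication: 89.1 × $215 = $19,156.50
Subtotal: $53,365.00 + $2,418.00 + $3,388.00 + $33,189.00 + $19,156.50 = $111,516.50
Travel: 31.3 × ($130 ÷ 2) = 31.3 × $65.00 = $2,034.50
Total: $111,516.50 + $2,034.50 = $113,551.00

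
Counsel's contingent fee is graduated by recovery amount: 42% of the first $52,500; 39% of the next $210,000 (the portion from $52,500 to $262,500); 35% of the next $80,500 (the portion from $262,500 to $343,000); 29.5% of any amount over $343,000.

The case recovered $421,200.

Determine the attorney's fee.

First $52,500 at 42% = $22,050.00
Next $210,000 at 39% = $81,900.00
Next $80,500 at 35% = $28,175.00
Remaining $78,200 at 29.5% = $23,069.00
Fee: $22,050.00 + $81,900.00 + $28,175.00 + $23,069.00 = $155,194.00

$155,194.00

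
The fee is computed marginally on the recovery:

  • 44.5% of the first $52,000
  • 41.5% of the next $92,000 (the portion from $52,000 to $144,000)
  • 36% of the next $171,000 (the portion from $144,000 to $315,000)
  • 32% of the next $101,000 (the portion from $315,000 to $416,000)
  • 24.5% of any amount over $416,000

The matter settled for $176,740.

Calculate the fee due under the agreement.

First $52,000 at 44.5% = $23,140.00
Next $92,000 at 41.5% = $38,180.00
Remaining $32,740 at 36% = $11,786.40
Fee: $23,140.00 + $38,180.00 + $11,786.40 = $73,106.40

$73,106.40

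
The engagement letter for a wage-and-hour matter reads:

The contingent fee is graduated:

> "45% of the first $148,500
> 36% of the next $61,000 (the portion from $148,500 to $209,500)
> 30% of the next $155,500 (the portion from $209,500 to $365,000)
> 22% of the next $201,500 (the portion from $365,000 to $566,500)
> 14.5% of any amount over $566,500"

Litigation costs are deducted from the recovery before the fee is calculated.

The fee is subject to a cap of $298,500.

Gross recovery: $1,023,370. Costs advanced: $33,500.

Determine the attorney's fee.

$241,153.65

Fee base (net of costs): $1,023,370 − $33,500 = $989,870
First $148,500 at 45% = $66,825.00
Next $61,000 at 36% = $21,960.00
Next $155,500 at 30% = $46,650.00
Next $201,500 at 22% = $44,330.00
Remaining $423,370 at 14.5% = $61,388.65
Fee: $66,825.00 + $21,960.00 + $46,650.00 + $44,330.00 + $61,388.65 = $241,153.65
$241,153.65 is under the $298,500 cap.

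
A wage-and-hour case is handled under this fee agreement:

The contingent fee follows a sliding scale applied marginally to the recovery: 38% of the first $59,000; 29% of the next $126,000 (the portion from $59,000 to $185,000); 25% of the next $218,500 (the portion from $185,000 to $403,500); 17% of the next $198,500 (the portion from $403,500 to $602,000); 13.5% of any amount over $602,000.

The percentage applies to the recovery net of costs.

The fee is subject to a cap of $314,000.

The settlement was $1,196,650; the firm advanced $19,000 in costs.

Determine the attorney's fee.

Fee base (net of costs): $1,196,650 − $19,000 = $1,177,650
First $59,000 at 38% = $22,420.00
Next $126,000 at 29% = $36,540.00
Next $218,500 at 25% = $54,625.00
Next $198,500 at 17% = $33,745.00
Remaining $575,650 at 13.5% = $77,712.75
Fee: $22,420.00 + $36,540.00 + $54,625.00 + $33,745.00 + $77,712.75 = $225,042.75
$225,042.75 is under the $314,000 cap.

$225,042.75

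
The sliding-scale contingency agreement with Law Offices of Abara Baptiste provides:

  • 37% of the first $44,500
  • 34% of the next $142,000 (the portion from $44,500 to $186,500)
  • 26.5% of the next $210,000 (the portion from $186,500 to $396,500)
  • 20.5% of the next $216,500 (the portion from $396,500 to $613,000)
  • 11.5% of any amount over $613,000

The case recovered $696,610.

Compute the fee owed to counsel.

$174,392.65

First $44,500 at 37% = $16,465.00
Next $142,000 at 34% = $48,280.00
Next $210,000 at 26.5% = $55,650.00
Next $216,500 at 20.5% = $44,382.50
Remaining $83,610 at 11.5% = $9,615.15
Fee: $16,465.00 + $48,280.00 + $55,650.00 + $44,382.50 + $9,615.15 = $174,392.65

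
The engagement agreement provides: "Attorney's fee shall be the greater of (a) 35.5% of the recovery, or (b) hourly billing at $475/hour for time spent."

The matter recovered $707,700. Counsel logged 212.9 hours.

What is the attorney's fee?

$251,233.50

(a) 35.5% of $707,700 = $251,233.50
(b) 212.9 × $475 = $101,127.50
The greater is (a): $251,233.50.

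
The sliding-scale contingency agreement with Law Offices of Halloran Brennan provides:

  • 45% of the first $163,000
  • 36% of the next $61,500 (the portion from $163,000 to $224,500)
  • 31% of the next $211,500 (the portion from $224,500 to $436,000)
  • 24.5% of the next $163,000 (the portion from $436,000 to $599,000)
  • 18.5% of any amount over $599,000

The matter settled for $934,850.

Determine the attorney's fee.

$263,122.25

First $163,000 at 45% = $73,350.00
Next $61,500 at 36% = $22,140.00
Next $211,500 at 31% = $65,565.00
Next $163,000 at 24.5% = $39,935.00
Remaining $335,850 at 18.5% = $62,132.25
Fee: $73,350.00 + $22,140.00 + $65,565.00 + $39,935.00 + $62,132.25 = $263,122.25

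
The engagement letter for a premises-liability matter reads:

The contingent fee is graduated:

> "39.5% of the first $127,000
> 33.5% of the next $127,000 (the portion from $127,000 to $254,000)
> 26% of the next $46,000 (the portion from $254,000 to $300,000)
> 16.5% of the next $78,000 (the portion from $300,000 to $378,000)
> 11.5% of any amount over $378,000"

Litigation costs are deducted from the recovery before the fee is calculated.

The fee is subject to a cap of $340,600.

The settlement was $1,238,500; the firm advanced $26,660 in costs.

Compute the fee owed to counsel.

$213,431.60

Fee base (net of costs): $1,238,500 − $26,660 = $1,211,840
First $127,000 at 39.5% = $50,165.00
Next $127,000 at 33.5% = $42,545.00
Next $46,000 at 26% = $11,960.00
Next $78,000 at 16.5% = $12,870.00
Remaining $833,840 at 11.5% = $95,891.60
Fee: $50,165.00 + $42,545.00 + $11,960.00 + $12,870.00 + $95,891.60 = $213,431.60
$213,431.60 is under the $340,600 cap.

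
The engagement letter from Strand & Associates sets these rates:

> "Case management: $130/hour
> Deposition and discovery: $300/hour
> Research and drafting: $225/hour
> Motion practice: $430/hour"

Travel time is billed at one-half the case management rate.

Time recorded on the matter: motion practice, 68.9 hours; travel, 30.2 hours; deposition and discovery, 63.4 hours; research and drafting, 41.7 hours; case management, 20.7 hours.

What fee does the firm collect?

Case management: 20.7 × $130 = $2,691.00
Deposition and discovery: 63.4 × $300 = $19,020.00
Research and drafting: 41.7 × $225 = $9,382.50
Motion practice: 68.9 × $430 = $29,627.00
Subtotal: $2,691.00 + $19,020.00 + $9,382.50 + $29,627.00 = $60,720.50
Travel: 30.2 × ($130 ÷ 2) = 30.2 × $65.00 = $1,963.00
Total: $60,720.50 + $1,963.00 = $62,683.50

$62,683.50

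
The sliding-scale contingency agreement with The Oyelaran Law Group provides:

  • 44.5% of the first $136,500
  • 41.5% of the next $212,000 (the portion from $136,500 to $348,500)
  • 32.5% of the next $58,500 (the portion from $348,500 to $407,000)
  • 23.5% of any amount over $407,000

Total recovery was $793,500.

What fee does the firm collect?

$258,562.50

First $136,500 at 44.5% = $60,742.50
Next $212,000 at 41.5% = $87,980.00
Next $58,500 at 32.5% = $19,012.50
Remaining $386,500 at 23.5% = $90,827.50
Fee: $60,742.50 + $87,980.00 + $19,012.50 + $90,827.50 = $258,562.50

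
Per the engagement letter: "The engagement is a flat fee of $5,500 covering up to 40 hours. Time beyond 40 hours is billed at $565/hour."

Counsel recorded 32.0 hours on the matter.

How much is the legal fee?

32.0 hours is within the 40-hour scope; only the flat fee applies.

$5,500.00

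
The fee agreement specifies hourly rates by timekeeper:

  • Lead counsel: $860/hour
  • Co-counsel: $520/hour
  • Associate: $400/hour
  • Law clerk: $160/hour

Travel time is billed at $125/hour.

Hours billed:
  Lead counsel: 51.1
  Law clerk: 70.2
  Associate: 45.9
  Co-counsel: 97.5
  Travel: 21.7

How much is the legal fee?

$126,950.50

Lead counsel: 51.1 × $860 = $43,946.00
Co-counsel: 97.5 × $520 = $50,700.00
Associate: 45.9 × $400 = $18,360.00
Law clerk: 70.2 × $160 = $11,232.00
Subtotal: $43,946.00 + $50,700.00 + $18,360.00 + $11,232.00 = $124,238.00
Travel: 21.7 × $125 = $2,712.50
Total: $124,238.00 + $2,712.50 = $126,950.50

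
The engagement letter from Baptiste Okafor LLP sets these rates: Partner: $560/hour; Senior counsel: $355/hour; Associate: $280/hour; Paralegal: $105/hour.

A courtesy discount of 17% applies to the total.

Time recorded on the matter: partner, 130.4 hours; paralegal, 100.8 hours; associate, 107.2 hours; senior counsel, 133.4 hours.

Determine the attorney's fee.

$133,614.23

Partner: 130.4 × $560 = $73,024.00
Senior counsel: 133.4 × $355 = $47,357.00
Associate: 107.2 × $280 = $30,016.00
Paralegal: 100.8 × $105 = $10,584.00
Subtotal: $160,981.00
Less 17% discount: −$27,366.77
Total: $160,981.00 − $27,366.77 = $133,614.23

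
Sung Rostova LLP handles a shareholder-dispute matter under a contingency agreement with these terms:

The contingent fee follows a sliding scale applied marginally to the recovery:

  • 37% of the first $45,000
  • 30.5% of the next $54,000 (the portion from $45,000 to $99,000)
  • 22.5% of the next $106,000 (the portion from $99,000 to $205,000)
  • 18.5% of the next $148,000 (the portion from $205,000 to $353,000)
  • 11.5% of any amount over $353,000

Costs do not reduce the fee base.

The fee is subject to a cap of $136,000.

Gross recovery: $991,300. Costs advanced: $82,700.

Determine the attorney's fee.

$136,000.00

Fee base is the gross recovery, $991,300; costs are reimbursed separately.
First $45,000 at 37% = $16,650.00
Next $54,000 at 30.5% = $16,470.00
Next $106,000 at 22.5% = $23,850.00
Next $148,000 at 18.5% = $27,380.00
Remaining $638,300 at 11.5% = $73,404.50
Fee: $16,650.00 + $16,470.00 + $23,850.00 + $27,380.00 + $73,404.50 = $157,754.50
$157,754.50 exceeds the $136,000 cap, so the fee is capped at $136,000.00.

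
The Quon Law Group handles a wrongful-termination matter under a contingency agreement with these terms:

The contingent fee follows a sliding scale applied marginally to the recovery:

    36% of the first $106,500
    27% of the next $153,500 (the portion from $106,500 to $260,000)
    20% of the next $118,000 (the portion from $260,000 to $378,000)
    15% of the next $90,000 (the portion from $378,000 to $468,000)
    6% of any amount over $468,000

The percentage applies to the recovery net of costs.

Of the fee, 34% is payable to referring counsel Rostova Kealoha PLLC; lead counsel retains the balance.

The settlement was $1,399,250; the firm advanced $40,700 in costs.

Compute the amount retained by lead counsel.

$112,409.88

Fee base (net of costs): $1,399,250 − $40,700 = $1,358,550
First $106,500 at 36% = $38,340.00
Next $153,500 at 27% = $41,445.00
Next $118,000 at 20% = $23,600.00
Next $90,000 at 15% = $13,500.00
Remaining $890,550 at 6% = $53,433.00
Fee: $38,340.00 + $41,445.00 + $23,600.00 + $13,500.00 + $53,433.00 = $170,318.00
Referral share: 34% of $170,318.00 = $57,908.12; lead counsel retains $170,318.00 − $57,908.12 = $112,409.88.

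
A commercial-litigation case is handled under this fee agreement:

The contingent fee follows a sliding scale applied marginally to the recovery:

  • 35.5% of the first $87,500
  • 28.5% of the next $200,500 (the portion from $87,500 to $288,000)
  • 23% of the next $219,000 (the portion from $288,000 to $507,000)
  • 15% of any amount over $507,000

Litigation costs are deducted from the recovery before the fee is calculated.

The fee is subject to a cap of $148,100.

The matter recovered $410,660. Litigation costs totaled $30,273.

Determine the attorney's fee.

Fee base (net of costs): $410,660 − $30,273 = $380,387
First $87,500 at 35.5% = $31,062.50
Next $200,500 at 28.5% = $57,142.50
Remaining $92,387 at 23% = $21,249.01
Fee: $31,062.50 + $57,142.50 + $21,249.01 = $109,454.01
$109,454.01 is under the $148,100 cap.

$109,454.01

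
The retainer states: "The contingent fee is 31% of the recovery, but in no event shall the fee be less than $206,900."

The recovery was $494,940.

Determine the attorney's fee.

31% of $494,940 = $153,431.40
That is below the $206,900 minimum, so the minimum applies.

$206,900.00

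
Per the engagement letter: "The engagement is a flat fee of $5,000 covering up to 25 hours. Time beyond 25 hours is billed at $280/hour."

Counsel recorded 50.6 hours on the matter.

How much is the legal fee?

$12,168.00

Flat fee: $5,000.00
Excess hours: 50.6 − 25 = 25.6
Overrun: 25.6 × $280 = $7,168.00
Total: $5,000.00 + $7,168.00 = $12,168.00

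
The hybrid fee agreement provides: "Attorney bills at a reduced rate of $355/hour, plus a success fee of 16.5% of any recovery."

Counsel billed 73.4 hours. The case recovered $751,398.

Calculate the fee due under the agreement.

$150,037.67

Hourly: 73.4 × $355 = $26,057.00
Success fee: 16.5% of $751,398 = $123,980.67
Total: $26,057.00 + $123,980.67 = $150,037.67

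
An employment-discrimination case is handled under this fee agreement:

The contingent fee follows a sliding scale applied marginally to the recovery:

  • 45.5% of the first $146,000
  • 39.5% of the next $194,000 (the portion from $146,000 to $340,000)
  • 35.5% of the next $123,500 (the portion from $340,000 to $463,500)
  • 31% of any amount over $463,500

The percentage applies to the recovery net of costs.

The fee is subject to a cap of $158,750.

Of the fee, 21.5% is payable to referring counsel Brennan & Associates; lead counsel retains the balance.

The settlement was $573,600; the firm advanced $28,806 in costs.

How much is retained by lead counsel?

$124,618.75

Fee base (net of costs): $573,600 − $28,806 = $544,794
First $146,000 at 45.5% = $66,430.00
Next $194,000 at 39.5% = $76,630.00
Next $123,500 at 35.5% = $43,842.50
Remaining $81,294 at 31% = $25,201.14
Fee: $66,430.00 + $76,630.00 + $43,842.50 + $25,201.14 = $212,103.64
$212,103.64 exceeds the $158,750 cap, so the fee is capped at $158,750.00.
Referral share: 21.5% of $158,750.00 = $34,131.25; lead counsel retains $158,750.00 − $34,131.25 = $124,618.75.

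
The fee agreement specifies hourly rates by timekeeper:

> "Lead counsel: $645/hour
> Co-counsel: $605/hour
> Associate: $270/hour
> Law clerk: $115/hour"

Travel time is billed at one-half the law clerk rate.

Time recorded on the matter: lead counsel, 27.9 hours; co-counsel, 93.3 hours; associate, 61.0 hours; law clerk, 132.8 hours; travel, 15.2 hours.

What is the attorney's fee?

$107,058.00

Lead counsel: 27.9 × $645 = $17,995.50
Co-counsel: 93.3 × $605 = $56,446.50
Associate: 61.0 × $270 = $16,470.00
Law clerk: 132.8 × $115 = $15,272.00
Subtotal: $17,995.50 + $56,446.50 + $16,470.00 + $15,272.00 = $106,184.00
Travel: 15.2 × ($115 ÷ 2) = 15.2 × $57.50 = $874.00
Total: $106,184.00 + $874.00 = $107,058.00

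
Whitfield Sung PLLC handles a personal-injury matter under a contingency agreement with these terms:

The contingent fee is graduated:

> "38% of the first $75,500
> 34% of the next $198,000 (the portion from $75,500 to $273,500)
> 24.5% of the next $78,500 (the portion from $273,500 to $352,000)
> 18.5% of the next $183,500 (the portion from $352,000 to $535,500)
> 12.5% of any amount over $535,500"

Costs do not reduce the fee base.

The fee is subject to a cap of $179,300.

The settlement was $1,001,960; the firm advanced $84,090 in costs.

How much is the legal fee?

$179,300.00

Fee base is the gross recovery, $1,001,960; costs are reimbursed separately.
First $75,500 at 38% = $28,690.00
Next $198,000 at 34% = $67,320.00
Next $78,500 at 24.5% = $19,232.50
Next $183,500 at 18.5% = $33,947.50
Remaining $466,460 at 12.5% = $58,307.50
Fee: $28,690.00 + $67,320.00 + $19,232.50 + $33,947.50 + $58,307.50 = $207,497.50
$207,497.50 exceeds the $179,300 cap, so the fee is capped at $179,300.00.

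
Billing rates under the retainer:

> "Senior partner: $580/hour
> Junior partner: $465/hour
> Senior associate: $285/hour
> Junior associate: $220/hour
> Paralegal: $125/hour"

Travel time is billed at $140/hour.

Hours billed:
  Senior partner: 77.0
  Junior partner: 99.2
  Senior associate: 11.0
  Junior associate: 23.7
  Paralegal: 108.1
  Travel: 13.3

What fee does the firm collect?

Senior partner: 77.0 × $580 = $44,660.00
Junior partner: 99.2 × $465 = $46,128.00
Senior associate: 11.0 × $285 = $3,135.00
Junior associate: 23.7 × $220 = $5,214.00
Paralegal: 108.1 × $125 = $13,512.50
Subtotal: $44,660.00 + $46,128.00 + $3,135.00 + $5,214.00 + $13,512.50 = $112,649.50
Travel: 13.3 × $140 = $1,862.00
Total: $112,649.50 + $1,862.00 = $114,511.50

$114,511.50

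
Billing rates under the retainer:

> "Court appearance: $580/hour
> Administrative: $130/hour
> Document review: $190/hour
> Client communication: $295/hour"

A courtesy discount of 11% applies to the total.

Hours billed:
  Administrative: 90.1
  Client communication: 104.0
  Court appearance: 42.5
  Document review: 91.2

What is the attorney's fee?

$75,090.19

Court appearance: 42.5 × $580 = $24,650.00
Administrative: 90.1 × $130 = $11,713.00
Document review: 91.2 × $190 = $17,328.00
Client communication: 104.0 × $295 = $30,680.00
Subtotal: $84,371.00
Less 11% discount: −$9,280.81
Total: $84,371.00 − $9,280.81 = $75,090.19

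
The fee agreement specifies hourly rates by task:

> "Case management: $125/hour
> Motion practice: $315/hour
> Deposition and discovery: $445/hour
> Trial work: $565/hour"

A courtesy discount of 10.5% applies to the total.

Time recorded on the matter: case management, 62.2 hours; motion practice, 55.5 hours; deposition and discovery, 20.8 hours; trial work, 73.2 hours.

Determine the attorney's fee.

$67,904.99

Case management: 62.2 × $125 = $7,775.00
Motion practice: 55.5 × $315 = $17,482.50
Deposition and discovery: 20.8 × $445 = $9,256.00
Trial work: 73.2 × $565 = $41,358.00
Subtotal: $75,871.50
Less 10.5% discount: −$7,966.51
Total: $75,871.50 − $7,966.51 = $67,904.99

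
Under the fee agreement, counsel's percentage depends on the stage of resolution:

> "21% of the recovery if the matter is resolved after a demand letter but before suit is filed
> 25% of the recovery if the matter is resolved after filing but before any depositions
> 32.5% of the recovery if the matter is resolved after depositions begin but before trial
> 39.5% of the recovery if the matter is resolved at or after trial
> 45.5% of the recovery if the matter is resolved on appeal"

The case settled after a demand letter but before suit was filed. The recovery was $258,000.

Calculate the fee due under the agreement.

$54,180.00

The matter settled after a demand letter but before suit was filed, so the 21% rate applies.
$258,000 × 21% = $54,180.00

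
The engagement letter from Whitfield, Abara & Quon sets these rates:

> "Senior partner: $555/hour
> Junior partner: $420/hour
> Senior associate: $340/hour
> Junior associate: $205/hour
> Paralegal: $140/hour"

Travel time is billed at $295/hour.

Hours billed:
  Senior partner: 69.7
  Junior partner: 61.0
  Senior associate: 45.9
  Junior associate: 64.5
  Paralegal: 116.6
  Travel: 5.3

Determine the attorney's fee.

Senior partner: 69.7 × $555 = $38,683.50
Junior partner: 61.0 × $420 = $25,620.00
Senior associate: 45.9 × $340 = $15,606.00
Junior associate: 64.5 × $205 = $13,222.50
Paralegal: 116.6 × $140 = $16,324.00
Subtotal: $38,683.50 + $25,620.00 + $15,606.00 + $13,222.50 + $16,324.00 = $109,456.00
Travel: 5.3 × $295 = $1,563.50
Total: $109,456.00 + $1,563.50 = $111,019.50

$111,019.50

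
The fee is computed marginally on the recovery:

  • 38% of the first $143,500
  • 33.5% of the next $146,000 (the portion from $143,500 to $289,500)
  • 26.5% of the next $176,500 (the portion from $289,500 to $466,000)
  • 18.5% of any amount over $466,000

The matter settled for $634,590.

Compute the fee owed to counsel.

$181,401.65

First $143,500 at 38% = $54,530.00
Next $146,000 at 33.5% = $48,910.00
Next $176,500 at 26.5% = $46,772.50
Remaining $168,590 at 18.5% = $31,189.15
Fee: $54,530.00 + $48,910.00 + $46,772.50 + $31,189.15 = $181,401.65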